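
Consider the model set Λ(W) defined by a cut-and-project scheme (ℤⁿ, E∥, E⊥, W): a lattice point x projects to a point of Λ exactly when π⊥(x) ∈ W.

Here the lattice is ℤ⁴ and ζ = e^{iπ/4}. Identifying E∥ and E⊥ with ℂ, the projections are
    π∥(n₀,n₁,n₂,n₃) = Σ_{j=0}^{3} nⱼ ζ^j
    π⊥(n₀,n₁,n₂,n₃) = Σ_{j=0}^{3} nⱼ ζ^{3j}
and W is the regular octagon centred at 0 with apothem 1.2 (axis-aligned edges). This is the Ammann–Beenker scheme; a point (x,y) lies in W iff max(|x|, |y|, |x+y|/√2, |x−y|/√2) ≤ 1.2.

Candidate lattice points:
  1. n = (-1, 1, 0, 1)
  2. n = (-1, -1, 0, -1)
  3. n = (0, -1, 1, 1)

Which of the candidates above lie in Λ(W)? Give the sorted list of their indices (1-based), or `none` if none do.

none

π⊥(n) = n₀ + n₁ζ³ + n₂ζ⁶ + n₃ζ⁹ where ζ = e^{iπ/4}.
#1 (-1, 1, 0, 1): internal (-1.000000, 1.414214); octagon support 1.707107 vs apothem 1.2 → ∉ W
#2 (-1, -1, 0, -1): internal (-1.000000, -1.414214); octagon support 1.707107 vs apothem 1.2 → ∉ W
#3 (0, -1, 1, 1): internal (1.414214, -1.000000); octagon support 1.707107 vs apothem 1.2 → ∉ W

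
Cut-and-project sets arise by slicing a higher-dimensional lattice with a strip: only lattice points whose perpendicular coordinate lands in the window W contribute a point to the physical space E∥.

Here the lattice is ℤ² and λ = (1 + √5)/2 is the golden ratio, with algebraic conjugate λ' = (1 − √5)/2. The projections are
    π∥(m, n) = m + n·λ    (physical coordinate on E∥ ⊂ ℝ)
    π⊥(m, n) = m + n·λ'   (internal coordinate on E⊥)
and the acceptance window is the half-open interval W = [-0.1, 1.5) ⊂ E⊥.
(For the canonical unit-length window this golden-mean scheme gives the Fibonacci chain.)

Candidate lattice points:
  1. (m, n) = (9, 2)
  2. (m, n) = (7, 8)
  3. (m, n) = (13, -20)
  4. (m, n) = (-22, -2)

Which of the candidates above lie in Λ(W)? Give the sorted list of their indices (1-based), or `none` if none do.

none

Compute λ' = (1−√5)/2 = -0.61803, so π⊥(m,n) = m -0.61803·n.
[1] lift (9,2): star map gives 7.76393; window check -0.1 ≤ 7.76393 < 1.5 is false → out
[2] lift (7,8): star map gives 2.05573; window check -0.1 ≤ 2.05573 < 1.5 is false → out
[3] lift (13,-20): star map gives 25.36068; window check -0.1 ≤ 25.36068 < 1.5 is false → out
[4] lift (-22,-2): star map gives -20.76393; window check -0.1 ≤ -20.76393 < 1.5 is false → out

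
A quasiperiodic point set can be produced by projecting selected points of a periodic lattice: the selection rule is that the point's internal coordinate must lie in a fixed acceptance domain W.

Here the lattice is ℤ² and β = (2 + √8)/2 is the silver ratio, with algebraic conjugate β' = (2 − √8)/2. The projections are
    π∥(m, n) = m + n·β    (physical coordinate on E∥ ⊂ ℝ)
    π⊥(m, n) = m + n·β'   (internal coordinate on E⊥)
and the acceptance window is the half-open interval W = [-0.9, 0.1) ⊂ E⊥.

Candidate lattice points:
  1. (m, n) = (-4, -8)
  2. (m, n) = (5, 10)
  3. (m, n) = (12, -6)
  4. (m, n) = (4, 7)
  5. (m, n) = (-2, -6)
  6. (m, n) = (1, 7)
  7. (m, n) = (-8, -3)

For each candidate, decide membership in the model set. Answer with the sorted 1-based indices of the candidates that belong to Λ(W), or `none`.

1

Compute β' = (2−√8)/2 = -0.414214, so π⊥(m,n) = m -0.414214·n.
candidate 1: (m,n)=(-4,-8) → π∥ = -4-8·β ≈ -23.313708, π⊥ = -4-8·β' ≈ -0.686292 ∈ [-0.9, 0.1) ⇒ IN Λ
candidate 2: (m,n)=(5,10) → π∥ = 5+10·β ≈ 29.142136, π⊥ = 5+10·β' ≈ 0.857864 ∉ [-0.9, 0.1) ⇒ out
candidate 3: (m,n)=(12,-6) → π∥ = 12-6·β ≈ -2.485281, π⊥ = 12-6·β' ≈ 14.485281 ∉ [-0.9, 0.1) ⇒ out
candidate 4: (m,n)=(4,7) → π∥ = 4+7·β ≈ 20.899495, π⊥ = 4+7·β' ≈ 1.100505 ∉ [-0.9, 0.1) ⇒ out
candidate 5: (m,n)=(-2,-6) → π∥ = -2-6·β ≈ -16.485281, π⊥ = -2-6·β' ≈ 0.485281 ∉ [-0.9, 0.1) ⇒ out
candidate 6: (m,n)=(1,7) → π∥ = 1+7·β ≈ 17.899495, π⊥ = 1+7·β' ≈ -1.899495 ∉ [-0.9, 0.1) ⇒ out
candidate 7: (m,n)=(-8,-3) → π∥ = -8-3·β ≈ -15.242641, π⊥ = -8-3·β' ≈ -6.757359 ∉ [-0.9, 0.1) ⇒ out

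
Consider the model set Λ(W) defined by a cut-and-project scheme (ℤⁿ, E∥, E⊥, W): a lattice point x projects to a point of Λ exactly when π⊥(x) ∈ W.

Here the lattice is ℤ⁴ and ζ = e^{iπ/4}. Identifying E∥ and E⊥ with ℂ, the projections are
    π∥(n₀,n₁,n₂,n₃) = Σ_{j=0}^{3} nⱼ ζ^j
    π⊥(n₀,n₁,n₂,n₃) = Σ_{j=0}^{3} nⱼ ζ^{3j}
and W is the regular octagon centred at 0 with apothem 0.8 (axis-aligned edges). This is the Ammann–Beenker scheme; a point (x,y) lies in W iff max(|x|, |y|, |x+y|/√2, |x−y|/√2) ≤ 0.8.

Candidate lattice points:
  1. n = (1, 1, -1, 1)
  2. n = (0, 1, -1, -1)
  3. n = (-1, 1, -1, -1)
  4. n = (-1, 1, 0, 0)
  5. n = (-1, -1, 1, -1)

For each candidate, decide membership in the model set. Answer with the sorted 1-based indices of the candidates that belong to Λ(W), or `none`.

none

With ζ = e^{iπ/4} the internal vectors are ζ^0,ζ^3,ζ^6,ζ^9.
candidate 1: n = (1, 1, -1, 1) → π⊥ ≈ (+1.000000, +2.414214); max(|x|,|y|,|x±y|/√2) = 2.414214 > 0.8 ⇒ ∉ W
candidate 2: n = (0, 1, -1, -1) → π⊥ ≈ (-1.414214, +1.000000); max(|x|,|y|,|x±y|/√2) = 1.707107 > 0.8 ⇒ ∉ W
candidate 3: n = (-1, 1, -1, -1) → π⊥ ≈ (-2.414214, +1.000000); max(|x|,|y|,|x±y|/√2) = 2.414214 > 0.8 ⇒ ∉ W
candidate 4: n = (-1, 1, 0, 0) → π⊥ ≈ (-1.707107, +0.707107); max(|x|,|y|,|x±y|/√2) = 1.707107 > 0.8 ⇒ ∉ W
candidate 5: n = (-1, -1, 1, -1) → π⊥ ≈ (-1.000000, -2.414214); max(|x|,|y|,|x±y|/√2) = 2.414214 > 0.8 ⇒ ∉ W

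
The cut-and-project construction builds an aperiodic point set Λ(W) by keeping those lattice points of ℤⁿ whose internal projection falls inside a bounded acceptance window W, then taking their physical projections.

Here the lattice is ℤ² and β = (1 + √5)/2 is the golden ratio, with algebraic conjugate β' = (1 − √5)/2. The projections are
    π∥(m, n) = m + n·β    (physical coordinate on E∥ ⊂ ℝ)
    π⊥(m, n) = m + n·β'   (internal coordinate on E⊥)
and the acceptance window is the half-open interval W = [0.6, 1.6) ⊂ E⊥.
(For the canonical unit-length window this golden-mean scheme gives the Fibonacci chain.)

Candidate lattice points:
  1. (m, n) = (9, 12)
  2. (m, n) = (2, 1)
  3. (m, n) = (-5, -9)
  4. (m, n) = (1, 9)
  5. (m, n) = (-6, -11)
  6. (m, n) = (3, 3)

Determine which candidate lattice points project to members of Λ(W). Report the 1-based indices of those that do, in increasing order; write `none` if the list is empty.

Numerically β ≈ 1.618034 and β' = −1/β ≈ -0.618034.
[1] lift (9,12): star map gives 1.583592; window check 0.6 ≤ 1.583592 < 1.6 is true → IN Λ
[2] lift (2,1): star map gives 1.381966; window check 0.6 ≤ 1.381966 < 1.6 is true → IN Λ
[3] lift (-5,-9): star map gives 0.562306; window check 0.6 ≤ 0.562306 < 1.6 is false → out
[4] lift (1,9): star map gives -4.562306; window check 0.6 ≤ -4.562306 < 1.6 is false → out
[5] lift (-6,-11): star map gives 0.798374; window check 0.6 ≤ 0.798374 < 1.6 is true → IN Λ
[6] lift (3,3): star map gives 1.145898; window check 0.6 ≤ 1.145898 < 1.6 is true → IN Λ

1, 2, 5, 6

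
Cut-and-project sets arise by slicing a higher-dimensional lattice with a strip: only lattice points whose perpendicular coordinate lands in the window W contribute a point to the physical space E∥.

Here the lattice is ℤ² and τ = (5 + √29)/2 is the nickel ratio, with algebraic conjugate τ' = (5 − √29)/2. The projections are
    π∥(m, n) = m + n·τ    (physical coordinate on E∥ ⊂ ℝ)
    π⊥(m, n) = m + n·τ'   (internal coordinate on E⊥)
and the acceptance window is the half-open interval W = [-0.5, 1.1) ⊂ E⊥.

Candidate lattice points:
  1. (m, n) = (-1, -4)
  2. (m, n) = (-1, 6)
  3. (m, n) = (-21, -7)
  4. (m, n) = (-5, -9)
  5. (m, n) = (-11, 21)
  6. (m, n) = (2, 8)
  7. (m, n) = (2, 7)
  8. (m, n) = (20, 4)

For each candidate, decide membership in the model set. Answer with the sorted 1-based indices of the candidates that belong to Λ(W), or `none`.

1, 6, 7

Numerically τ ≈ 5.1926 and τ' = −1/τ ≈ -0.1926.
candidate 1: (m,n)=(-1,-4) → π∥ = -1-4·τ ≈ -21.7703, π⊥ = -1-4·τ' ≈ -0.2297 ∈ [-0.5, 1.1) ⇒ IN Λ
candidate 2: (m,n)=(-1,6) → π∥ = -1+6·τ ≈ 30.1555, π⊥ = -1+6·τ' ≈ -2.1555 ∉ [-0.5, 1.1) ⇒ out
candidate 3: (m,n)=(-21,-7) → π∥ = -21-7·τ ≈ -57.3481, π⊥ = -21-7·τ' ≈ -19.6519 ∉ [-0.5, 1.1) ⇒ out
candidate 4: (m,n)=(-5,-9) → π∥ = -5-9·τ ≈ -51.7332, π⊥ = -5-9·τ' ≈ -3.2668 ∉ [-0.5, 1.1) ⇒ out
candidate 5: (m,n)=(-11,21) → π∥ = -11+21·τ ≈ 98.0442, π⊥ = -11+21·τ' ≈ -15.0442 ∉ [-0.5, 1.1) ⇒ out
candidate 6: (m,n)=(2,8) → π∥ = 2+8·τ ≈ 43.5407, π⊥ = 2+8·τ' ≈ 0.4593 ∈ [-0.5, 1.1) ⇒ IN Λ
candidate 7: (m,n)=(2,7) → π∥ = 2+7·τ ≈ 38.3481, π⊥ = 2+7·τ' ≈ 0.6519 ∈ [-0.5, 1.1) ⇒ IN Λ
candidate 8: (m,n)=(20,4) → π∥ = 20+4·τ ≈ 40.7703, π⊥ = 20+4·τ' ≈ 19.2297 ∉ [-0.5, 1.1) ⇒ out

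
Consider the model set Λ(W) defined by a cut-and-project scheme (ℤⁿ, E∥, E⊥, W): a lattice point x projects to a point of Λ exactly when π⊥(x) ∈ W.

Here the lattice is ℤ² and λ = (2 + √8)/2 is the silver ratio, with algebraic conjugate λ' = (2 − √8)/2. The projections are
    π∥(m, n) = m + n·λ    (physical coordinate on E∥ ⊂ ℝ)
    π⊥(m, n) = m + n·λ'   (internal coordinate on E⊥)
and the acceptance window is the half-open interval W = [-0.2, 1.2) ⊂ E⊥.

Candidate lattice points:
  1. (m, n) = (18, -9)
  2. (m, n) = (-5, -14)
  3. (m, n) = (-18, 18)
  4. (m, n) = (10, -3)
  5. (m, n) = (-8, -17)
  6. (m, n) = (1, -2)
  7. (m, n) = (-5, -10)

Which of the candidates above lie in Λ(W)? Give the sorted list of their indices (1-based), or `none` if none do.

Numerically λ ≈ 2.41421 and λ' = −1/λ ≈ -0.41421.
[1] lift (18,-9): star map gives 21.72792; window check -0.2 ≤ 21.72792 < 1.2 is false → out
[2] lift (-5,-14): star map gives 0.79899; window check -0.2 ≤ 0.79899 < 1.2 is true → IN Λ
[3] lift (-18,18): star map gives -25.45584; window check -0.2 ≤ -25.45584 < 1.2 is false → out
[4] lift (10,-3): star map gives 11.24264; window check -0.2 ≤ 11.24264 < 1.2 is false → out
[5] lift (-8,-17): star map gives -0.95837; window check -0.2 ≤ -0.95837 < 1.2 is false → out
[6] lift (1,-2): star map gives 1.82843; window check -0.2 ≤ 1.82843 < 1.2 is false → out
[7] lift (-5,-10): star map gives -0.85786; window check -0.2 ≤ -0.85786 < 1.2 is false → out

2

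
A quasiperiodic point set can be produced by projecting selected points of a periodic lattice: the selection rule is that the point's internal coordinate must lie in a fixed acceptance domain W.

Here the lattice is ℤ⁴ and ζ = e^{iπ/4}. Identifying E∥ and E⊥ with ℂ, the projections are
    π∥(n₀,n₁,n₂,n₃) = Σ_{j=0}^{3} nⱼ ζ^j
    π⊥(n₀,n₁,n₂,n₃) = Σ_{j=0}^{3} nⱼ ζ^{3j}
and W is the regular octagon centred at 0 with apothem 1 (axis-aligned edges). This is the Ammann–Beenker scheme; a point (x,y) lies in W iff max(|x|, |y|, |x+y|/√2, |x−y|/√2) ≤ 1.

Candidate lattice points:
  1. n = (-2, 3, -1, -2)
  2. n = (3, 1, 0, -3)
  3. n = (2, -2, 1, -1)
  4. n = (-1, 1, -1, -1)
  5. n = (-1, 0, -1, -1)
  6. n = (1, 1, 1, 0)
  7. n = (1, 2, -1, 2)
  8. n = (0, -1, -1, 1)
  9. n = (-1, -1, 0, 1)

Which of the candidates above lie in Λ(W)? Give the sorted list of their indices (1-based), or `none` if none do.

With ζ = e^{iπ/4} the internal vectors are ζ^0,ζ^3,ζ^6,ζ^9.
candidate 1: n = (-2, 3, -1, -2) → π⊥ ≈ (-5.53553, +1.70711); max(|x|,|y|,|x±y|/√2) = 5.53553 > 1 ⇒ ∉ W
candidate 2: n = (3, 1, 0, -3) → π⊥ ≈ (+0.17157, -1.41421); max(|x|,|y|,|x±y|/√2) = 1.41421 > 1 ⇒ ∉ W
candidate 3: n = (2, -2, 1, -1) → π⊥ ≈ (+2.70711, -3.12132); max(|x|,|y|,|x±y|/√2) = 4.12132 > 1 ⇒ ∉ W
candidate 4: n = (-1, 1, -1, -1) → π⊥ ≈ (-2.41421, +1.00000); max(|x|,|y|,|x±y|/√2) = 2.41421 > 1 ⇒ ∉ W
candidate 5: n = (-1, 0, -1, -1) → π⊥ ≈ (-1.70711, +0.29289); max(|x|,|y|,|x±y|/√2) = 1.70711 > 1 ⇒ ∉ W
candidate 6: n = (1, 1, 1, 0) → π⊥ ≈ (+0.29289, -0.29289); max(|x|,|y|,|x±y|/√2) = 0.41421 ≤ 1 ⇒ ∈ W
candidate 7: n = (1, 2, -1, 2) → π⊥ ≈ (+1.00000, +3.82843); max(|x|,|y|,|x±y|/√2) = 3.82843 > 1 ⇒ ∉ W
candidate 8: n = (0, -1, -1, 1) → π⊥ ≈ (+1.41421, +1.00000); max(|x|,|y|,|x±y|/√2) = 1.70711 > 1 ⇒ ∉ W
candidate 9: n = (-1, -1, 0, 1) → π⊥ ≈ (+0.41421, +0.00000); max(|x|,|y|,|x±y|/√2) = 0.41421 ≤ 1 ⇒ ∈ W

6, 9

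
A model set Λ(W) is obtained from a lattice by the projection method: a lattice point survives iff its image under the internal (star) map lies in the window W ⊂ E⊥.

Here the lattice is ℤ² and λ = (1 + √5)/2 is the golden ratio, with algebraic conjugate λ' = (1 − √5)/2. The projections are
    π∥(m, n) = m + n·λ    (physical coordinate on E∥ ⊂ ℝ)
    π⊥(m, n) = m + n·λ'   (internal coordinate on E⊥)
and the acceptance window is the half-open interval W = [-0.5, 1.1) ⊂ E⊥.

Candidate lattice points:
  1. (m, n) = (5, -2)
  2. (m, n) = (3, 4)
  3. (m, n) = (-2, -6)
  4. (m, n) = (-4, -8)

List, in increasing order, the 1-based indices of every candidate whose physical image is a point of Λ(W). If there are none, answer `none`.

2, 4

λ' = (1−√5)/2 ≈ -0.6180.
[1] lift (5,-2): star map gives 6.2361; window check -0.5 ≤ 6.2361 < 1.1 is false → out
[2] lift (3,4): star map gives 0.5279; window check -0.5 ≤ 0.5279 < 1.1 is true → IN Λ
[3] lift (-2,-6): star map gives 1.7082; window check -0.5 ≤ 1.7082 < 1.1 is false → out
[4] lift (-4,-8): star map gives 0.9443; window check -0.5 ≤ 0.9443 < 1.1 is true → IN Λ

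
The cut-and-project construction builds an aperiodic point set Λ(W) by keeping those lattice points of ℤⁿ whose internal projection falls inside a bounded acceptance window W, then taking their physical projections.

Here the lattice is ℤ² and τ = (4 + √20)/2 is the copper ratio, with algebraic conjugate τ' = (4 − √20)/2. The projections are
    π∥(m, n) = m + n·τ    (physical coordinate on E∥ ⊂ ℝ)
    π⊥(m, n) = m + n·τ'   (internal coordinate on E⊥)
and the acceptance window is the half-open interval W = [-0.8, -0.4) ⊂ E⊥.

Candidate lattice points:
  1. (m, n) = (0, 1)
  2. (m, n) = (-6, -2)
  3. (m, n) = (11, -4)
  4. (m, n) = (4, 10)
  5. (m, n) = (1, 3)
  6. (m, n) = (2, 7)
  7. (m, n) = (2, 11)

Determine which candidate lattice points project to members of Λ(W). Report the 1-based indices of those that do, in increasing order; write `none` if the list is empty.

7

Compute τ' = (4−√20)/2 = -0.23607, so π⊥(m,n) = m -0.23607·n.
[1] lift (0,1): star map gives -0.23607; window check -0.8 ≤ -0.23607 < -0.4 is false → out
[2] lift (-6,-2): star map gives -5.52786; window check -0.8 ≤ -5.52786 < -0.4 is false → out
[3] lift (11,-4): star map gives 11.94427; window check -0.8 ≤ 11.94427 < -0.4 is false → out
[4] lift (4,10): star map gives 1.63932; window check -0.8 ≤ 1.63932 < -0.4 is false → out
[5] lift (1,3): star map gives 0.29180; window check -0.8 ≤ 0.29180 < -0.4 is false → out
[6] lift (2,7): star map gives 0.34752; window check -0.8 ≤ 0.34752 < -0.4 is false → out
[7] lift (2,11): star map gives -0.59675; window check -0.8 ≤ -0.59675 < -0.4 is true → IN Λ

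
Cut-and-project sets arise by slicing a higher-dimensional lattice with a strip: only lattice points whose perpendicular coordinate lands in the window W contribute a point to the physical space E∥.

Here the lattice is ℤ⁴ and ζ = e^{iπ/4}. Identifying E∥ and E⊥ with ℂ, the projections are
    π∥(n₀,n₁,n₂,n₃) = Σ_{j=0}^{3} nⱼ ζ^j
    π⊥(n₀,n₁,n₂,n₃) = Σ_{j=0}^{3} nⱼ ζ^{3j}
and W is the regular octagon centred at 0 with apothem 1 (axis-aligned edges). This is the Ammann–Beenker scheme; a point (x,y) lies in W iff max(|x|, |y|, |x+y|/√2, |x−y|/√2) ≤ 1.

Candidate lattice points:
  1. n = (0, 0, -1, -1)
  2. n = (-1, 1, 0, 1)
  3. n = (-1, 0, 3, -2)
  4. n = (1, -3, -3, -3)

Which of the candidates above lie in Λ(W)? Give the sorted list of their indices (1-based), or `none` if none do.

1

π⊥(n) = n₀ + n₁ζ³ + n₂ζ⁶ + n₃ζ⁹ where ζ = e^{iπ/4}.
#1 (0, 0, -1, -1): internal (-0.707107, 0.292893); octagon support 0.707107 vs apothem 1 → ∈ W
#2 (-1, 1, 0, 1): internal (-1.000000, 1.414214); octagon support 1.707107 vs apothem 1 → ∉ W
#3 (-1, 0, 3, -2): internal (-2.414214, -4.414214); octagon support 4.828427 vs apothem 1 → ∉ W
#4 (1, -3, -3, -3): internal (1.000000, -1.242641); octagon support 1.585786 vs apothem 1 → ∉ W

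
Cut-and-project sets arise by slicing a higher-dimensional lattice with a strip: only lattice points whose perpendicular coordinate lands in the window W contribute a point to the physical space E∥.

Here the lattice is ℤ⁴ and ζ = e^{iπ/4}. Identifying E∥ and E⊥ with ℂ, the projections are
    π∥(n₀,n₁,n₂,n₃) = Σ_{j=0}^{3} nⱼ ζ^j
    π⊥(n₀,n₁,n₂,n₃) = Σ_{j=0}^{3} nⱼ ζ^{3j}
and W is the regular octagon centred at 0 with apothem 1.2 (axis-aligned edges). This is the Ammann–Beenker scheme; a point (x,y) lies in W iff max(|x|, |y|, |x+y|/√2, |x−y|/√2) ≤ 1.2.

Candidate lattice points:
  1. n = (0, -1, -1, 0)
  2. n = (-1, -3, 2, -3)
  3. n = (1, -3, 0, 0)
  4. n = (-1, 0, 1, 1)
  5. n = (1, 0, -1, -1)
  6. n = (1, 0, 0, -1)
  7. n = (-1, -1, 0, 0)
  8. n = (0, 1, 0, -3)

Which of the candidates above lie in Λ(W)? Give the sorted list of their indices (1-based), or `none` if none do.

Internal map: ζ^{3j} for j=0..3 gives (1,0), (−√2/2,√2/2), (0,−1), (√2/2,√2/2).
candidate 1: n = (0, -1, -1, 0) → π⊥ ≈ (+0.707107, +0.292893); max(|x|,|y|,|x±y|/√2) = 0.707107 ≤ 1.2 ⇒ ∈ W
candidate 2: n = (-1, -3, 2, -3) → π⊥ ≈ (-1.000000, -6.242641); max(|x|,|y|,|x±y|/√2) = 6.242641 > 1.2 ⇒ ∉ W
candidate 3: n = (1, -3, 0, 0) → π⊥ ≈ (+3.121320, -2.121320); max(|x|,|y|,|x±y|/√2) = 3.707107 > 1.2 ⇒ ∉ W
candidate 4: n = (-1, 0, 1, 1) → π⊥ ≈ (-0.292893, -0.292893); max(|x|,|y|,|x±y|/√2) = 0.414214 ≤ 1.2 ⇒ ∈ W
candidate 5: n = (1, 0, -1, -1) → π⊥ ≈ (+0.292893, +0.292893); max(|x|,|y|,|x±y|/√2) = 0.414214 ≤ 1.2 ⇒ ∈ W
candidate 6: n = (1, 0, 0, -1) → π⊥ ≈ (+0.292893, -0.707107); max(|x|,|y|,|x±y|/√2) = 0.707107 ≤ 1.2 ⇒ ∈ W
candidate 7: n = (-1, -1, 0, 0) → π⊥ ≈ (-0.292893, -0.707107); max(|x|,|y|,|x±y|/√2) = 0.707107 ≤ 1.2 ⇒ ∈ W
candidate 8: n = (0, 1, 0, -3) → π⊥ ≈ (-2.828427, -1.414214); max(|x|,|y|,|x±y|/√2) = 3.000000 > 1.2 ⇒ ∉ W

1, 4, 5, 6, 7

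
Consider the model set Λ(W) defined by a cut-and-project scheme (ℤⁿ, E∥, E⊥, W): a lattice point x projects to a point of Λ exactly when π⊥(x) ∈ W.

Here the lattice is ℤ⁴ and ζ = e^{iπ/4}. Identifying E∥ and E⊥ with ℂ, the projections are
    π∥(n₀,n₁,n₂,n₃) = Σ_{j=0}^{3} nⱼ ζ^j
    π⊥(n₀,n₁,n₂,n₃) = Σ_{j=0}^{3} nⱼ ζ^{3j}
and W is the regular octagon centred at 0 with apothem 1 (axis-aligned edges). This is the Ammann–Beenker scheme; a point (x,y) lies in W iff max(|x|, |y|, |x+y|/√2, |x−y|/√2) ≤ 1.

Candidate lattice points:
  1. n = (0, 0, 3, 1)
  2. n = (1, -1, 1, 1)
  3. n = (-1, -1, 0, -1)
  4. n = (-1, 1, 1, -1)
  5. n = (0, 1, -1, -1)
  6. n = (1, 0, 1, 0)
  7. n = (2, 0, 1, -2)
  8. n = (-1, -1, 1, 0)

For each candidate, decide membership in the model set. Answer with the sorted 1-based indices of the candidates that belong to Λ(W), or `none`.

none

Internal map: ζ^{3j} for j=0..3 gives (1,0), (−√2/2,√2/2), (0,−1), (√2/2,√2/2).
#1 (0, 0, 3, 1): internal (0.7071, -2.2929); octagon support 2.2929 vs apothem 1 → ∉ W
#2 (1, -1, 1, 1): internal (2.4142, -1.0000); octagon support 2.4142 vs apothem 1 → ∉ W
#3 (-1, -1, 0, -1): internal (-1.0000, -1.4142); octagon support 1.7071 vs apothem 1 → ∉ W
#4 (-1, 1, 1, -1): internal (-2.4142, -1.0000); octagon support 2.4142 vs apothem 1 → ∉ W
#5 (0, 1, -1, -1): internal (-1.4142, 1.0000); octagon support 1.7071 vs apothem 1 → ∉ W
#6 (1, 0, 1, 0): internal (1.0000, -1.0000); octagon support 1.4142 vs apothem 1 → ∉ W
#7 (2, 0, 1, -2): internal (0.5858, -2.4142); octagon support 2.4142 vs apothem 1 → ∉ W
#8 (-1, -1, 1, 0): internal (-0.2929, -1.7071); octagon support 1.7071 vs apothem 1 → ∉ W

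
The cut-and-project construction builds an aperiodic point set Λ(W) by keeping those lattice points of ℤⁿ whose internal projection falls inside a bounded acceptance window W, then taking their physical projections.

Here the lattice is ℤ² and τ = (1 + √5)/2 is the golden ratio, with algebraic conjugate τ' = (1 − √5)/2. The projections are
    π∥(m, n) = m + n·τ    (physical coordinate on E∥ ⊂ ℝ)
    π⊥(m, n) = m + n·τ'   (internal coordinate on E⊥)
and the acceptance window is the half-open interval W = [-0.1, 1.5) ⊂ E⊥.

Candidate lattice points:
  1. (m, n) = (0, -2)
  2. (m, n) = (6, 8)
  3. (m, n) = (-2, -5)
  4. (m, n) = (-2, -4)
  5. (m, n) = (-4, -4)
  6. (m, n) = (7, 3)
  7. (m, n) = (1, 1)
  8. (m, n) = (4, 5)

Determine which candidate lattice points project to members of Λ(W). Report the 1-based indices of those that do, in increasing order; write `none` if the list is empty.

1, 2, 3, 4, 7, 8

τ' = (1−√5)/2 ≈ -0.618034.
[1] lift (0,-2): star map gives 1.236068; window check -0.1 ≤ 1.236068 < 1.5 is true → IN Λ
[2] lift (6,8): star map gives 1.055728; window check -0.1 ≤ 1.055728 < 1.5 is true → IN Λ
[3] lift (-2,-5): star map gives 1.090170; window check -0.1 ≤ 1.090170 < 1.5 is true → IN Λ
[4] lift (-2,-4): star map gives 0.472136; window check -0.1 ≤ 0.472136 < 1.5 is true → IN Λ
[5] lift (-4,-4): star map gives -1.527864; window check -0.1 ≤ -1.527864 < 1.5 is false → out
[6] lift (7,3): star map gives 5.145898; window check -0.1 ≤ 5.145898 < 1.5 is false → out
[7] lift (1,1): star map gives 0.381966; window check -0.1 ≤ 0.381966 < 1.5 is true → IN Λ
[8] lift (4,5): star map gives 0.909830; window check -0.1 ≤ 0.909830 < 1.5 is true → IN Λ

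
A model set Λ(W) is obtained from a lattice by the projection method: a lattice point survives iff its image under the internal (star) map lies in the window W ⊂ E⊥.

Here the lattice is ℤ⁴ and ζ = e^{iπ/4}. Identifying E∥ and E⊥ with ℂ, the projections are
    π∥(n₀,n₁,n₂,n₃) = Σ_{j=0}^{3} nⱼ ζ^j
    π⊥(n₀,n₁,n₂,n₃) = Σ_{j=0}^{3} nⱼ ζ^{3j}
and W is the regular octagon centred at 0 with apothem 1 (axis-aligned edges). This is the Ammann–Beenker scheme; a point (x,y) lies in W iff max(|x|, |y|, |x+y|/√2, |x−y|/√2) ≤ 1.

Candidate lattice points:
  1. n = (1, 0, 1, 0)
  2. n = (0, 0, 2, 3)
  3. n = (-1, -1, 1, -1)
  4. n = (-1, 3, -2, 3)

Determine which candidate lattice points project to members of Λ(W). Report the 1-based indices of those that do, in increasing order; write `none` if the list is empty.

none

With ζ = e^{iπ/4} the internal vectors are ζ^0,ζ^3,ζ^6,ζ^9.
#1 (1, 0, 1, 0): internal (1.00000, -1.00000); octagon support 1.41421 vs apothem 1 → ∉ W
#2 (0, 0, 2, 3): internal (2.12132, 0.12132); octagon support 2.12132 vs apothem 1 → ∉ W
#3 (-1, -1, 1, -1): internal (-1.00000, -2.41421); octagon support 2.41421 vs apothem 1 → ∉ W
#4 (-1, 3, -2, 3): internal (-1.00000, 6.24264); octagon support 6.24264 vs apothem 1 → ∉ W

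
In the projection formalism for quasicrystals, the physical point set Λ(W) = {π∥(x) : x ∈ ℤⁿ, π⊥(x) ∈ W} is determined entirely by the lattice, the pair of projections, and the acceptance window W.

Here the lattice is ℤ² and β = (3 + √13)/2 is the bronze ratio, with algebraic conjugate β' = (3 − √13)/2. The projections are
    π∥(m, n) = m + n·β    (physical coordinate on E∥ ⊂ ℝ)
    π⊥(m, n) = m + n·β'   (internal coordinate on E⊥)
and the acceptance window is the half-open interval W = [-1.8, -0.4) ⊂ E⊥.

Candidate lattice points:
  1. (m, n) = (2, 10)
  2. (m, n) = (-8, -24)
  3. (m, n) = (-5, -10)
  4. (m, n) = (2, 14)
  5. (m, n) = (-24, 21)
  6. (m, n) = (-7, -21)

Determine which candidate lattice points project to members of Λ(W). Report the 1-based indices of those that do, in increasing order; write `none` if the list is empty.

Compute β' = (3−√13)/2 = -0.3028, so π⊥(m,n) = m -0.3028·n.
candidate 1: (m,n)=(2,10) → π∥ = 2+10·β ≈ 35.0278, π⊥ = 2+10·β' ≈ -1.0278 ∈ [-1.8, -0.4) ⇒ IN Λ
candidate 2: (m,n)=(-8,-24) → π∥ = -8-24·β ≈ -87.2666, π⊥ = -8-24·β' ≈ -0.7334 ∈ [-1.8, -0.4) ⇒ IN Λ
candidate 3: (m,n)=(-5,-10) → π∥ = -5-10·β ≈ -38.0278, π⊥ = -5-10·β' ≈ -1.9722 ∉ [-1.8, -0.4) ⇒ out
candidate 4: (m,n)=(2,14) → π∥ = 2+14·β ≈ 48.2389, π⊥ = 2+14·β' ≈ -2.2389 ∉ [-1.8, -0.4) ⇒ out
candidate 5: (m,n)=(-24,21) → π∥ = -24+21·β ≈ 45.3583, π⊥ = -24+21·β' ≈ -30.3583 ∉ [-1.8, -0.4) ⇒ out
candidate 6: (m,n)=(-7,-21) → π∥ = -7-21·β ≈ -76.3583, π⊥ = -7-21·β' ≈ -0.6417 ∈ [-1.8, -0.4) ⇒ IN Λ

1, 2, 6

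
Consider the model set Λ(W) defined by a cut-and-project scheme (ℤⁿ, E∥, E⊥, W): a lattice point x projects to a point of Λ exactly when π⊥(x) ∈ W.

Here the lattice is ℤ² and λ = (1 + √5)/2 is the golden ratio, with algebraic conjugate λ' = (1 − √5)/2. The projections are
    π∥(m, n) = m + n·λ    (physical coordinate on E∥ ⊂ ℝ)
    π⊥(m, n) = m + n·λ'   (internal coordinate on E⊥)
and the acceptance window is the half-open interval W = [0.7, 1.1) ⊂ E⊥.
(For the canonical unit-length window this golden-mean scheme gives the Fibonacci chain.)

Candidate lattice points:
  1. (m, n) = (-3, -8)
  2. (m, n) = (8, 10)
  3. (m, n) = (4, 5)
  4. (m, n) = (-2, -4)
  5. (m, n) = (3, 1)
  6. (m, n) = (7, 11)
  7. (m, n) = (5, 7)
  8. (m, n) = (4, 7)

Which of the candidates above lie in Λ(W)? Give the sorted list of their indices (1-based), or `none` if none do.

3

Numerically λ ≈ 1.6180 and λ' = −1/λ ≈ -0.6180.
candidate 1: (m,n)=(-3,-8) → π∥ = -3-8·λ ≈ -15.9443, π⊥ = -3-8·λ' ≈ 1.9443 ∉ [0.7, 1.1) ⇒ out
candidate 2: (m,n)=(8,10) → π∥ = 8+10·λ ≈ 24.1803, π⊥ = 8+10·λ' ≈ 1.8197 ∉ [0.7, 1.1) ⇒ out
candidate 3: (m,n)=(4,5) → π∥ = 4+5·λ ≈ 12.0902, π⊥ = 4+5·λ' ≈ 0.9098 ∈ [0.7, 1.1) ⇒ IN Λ
candidate 4: (m,n)=(-2,-4) → π∥ = -2-4·λ ≈ -8.4721, π⊥ = -2-4·λ' ≈ 0.4721 ∉ [0.7, 1.1) ⇒ out
candidate 5: (m,n)=(3,1) → π∥ = 3+1·λ ≈ 4.6180, π⊥ = 3+1·λ' ≈ 2.3820 ∉ [0.7, 1.1) ⇒ out
candidate 6: (m,n)=(7,11) → π∥ = 7+11·λ ≈ 24.7984, π⊥ = 7+11·λ' ≈ 0.2016 ∉ [0.7, 1.1) ⇒ out
candidate 7: (m,n)=(5,7) → π∥ = 5+7·λ ≈ 16.3262, π⊥ = 5+7·λ' ≈ 0.6738 ∉ [0.7, 1.1) ⇒ out
candidate 8: (m,n)=(4,7) → π∥ = 4+7·λ ≈ 15.3262, π⊥ = 4+7·λ' ≈ -0.3262 ∉ [0.7, 1.1) ⇒ out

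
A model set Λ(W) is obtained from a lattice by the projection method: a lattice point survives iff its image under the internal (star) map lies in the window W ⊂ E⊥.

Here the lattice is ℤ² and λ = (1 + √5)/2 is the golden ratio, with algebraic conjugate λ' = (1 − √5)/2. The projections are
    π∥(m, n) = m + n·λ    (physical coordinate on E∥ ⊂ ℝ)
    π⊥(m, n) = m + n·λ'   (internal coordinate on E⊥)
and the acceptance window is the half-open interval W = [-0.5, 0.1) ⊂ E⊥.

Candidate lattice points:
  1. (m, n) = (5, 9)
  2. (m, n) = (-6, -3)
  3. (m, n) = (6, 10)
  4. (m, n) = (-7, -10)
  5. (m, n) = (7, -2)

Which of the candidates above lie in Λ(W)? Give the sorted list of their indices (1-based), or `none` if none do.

Numerically λ ≈ 1.61803 and λ' = −1/λ ≈ -0.61803.
candidate 1: (m,n)=(5,9) → π∥ = 5+9·λ ≈ 19.56231, π⊥ = 5+9·λ' ≈ -0.56231 ∉ [-0.5, 0.1) ⇒ out
candidate 2: (m,n)=(-6,-3) → π∥ = -6-3·λ ≈ -10.85410, π⊥ = -6-3·λ' ≈ -4.14590 ∉ [-0.5, 0.1) ⇒ out
candidate 3: (m,n)=(6,10) → π∥ = 6+10·λ ≈ 22.18034, π⊥ = 6+10·λ' ≈ -0.18034 ∈ [-0.5, 0.1) ⇒ IN Λ
candidate 4: (m,n)=(-7,-10) → π∥ = -7-10·λ ≈ -23.18034, π⊥ = -7-10·λ' ≈ -0.81966 ∉ [-0.5, 0.1) ⇒ out
candidate 5: (m,n)=(7,-2) → π∥ = 7-2·λ ≈ 3.76393, π⊥ = 7-2·λ' ≈ 8.23607 ∉ [-0.5, 0.1) ⇒ out

3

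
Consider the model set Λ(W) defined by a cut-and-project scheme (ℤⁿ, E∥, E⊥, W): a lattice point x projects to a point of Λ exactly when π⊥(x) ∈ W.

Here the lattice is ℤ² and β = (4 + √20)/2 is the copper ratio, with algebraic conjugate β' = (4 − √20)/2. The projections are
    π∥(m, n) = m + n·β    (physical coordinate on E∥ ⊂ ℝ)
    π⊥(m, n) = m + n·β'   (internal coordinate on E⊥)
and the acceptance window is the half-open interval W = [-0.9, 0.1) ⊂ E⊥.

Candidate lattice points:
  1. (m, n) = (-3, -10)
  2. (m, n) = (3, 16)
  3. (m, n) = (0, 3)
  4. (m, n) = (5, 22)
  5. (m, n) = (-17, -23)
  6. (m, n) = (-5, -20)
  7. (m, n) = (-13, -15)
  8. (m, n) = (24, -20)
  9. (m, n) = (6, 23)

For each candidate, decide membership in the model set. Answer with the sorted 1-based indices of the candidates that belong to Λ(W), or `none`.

Compute β' = (4−√20)/2 = -0.236068, so π⊥(m,n) = m -0.236068·n.
#1 (-3,-10): internal coord -3 + (-10)·β' = -0.639320; -0.639320 ∈ [-0.9, 0.1) → IN Λ
#2 (3,16): internal coord 3 + (16)·β' = -0.777088; -0.777088 ∈ [-0.9, 0.1) → IN Λ
#3 (0,3): internal coord 0 + (3)·β' = -0.708204; -0.708204 ∈ [-0.9, 0.1) → IN Λ
#4 (5,22): internal coord 5 + (22)·β' = -0.193496; -0.193496 ∈ [-0.9, 0.1) → IN Λ
#5 (-17,-23): internal coord -17 + (-23)·β' = -11.570437; -11.570437 ∉ [-0.9, 0.1) → out
#6 (-5,-20): internal coord -5 + (-20)·β' = -0.278640; -0.278640 ∈ [-0.9, 0.1) → IN Λ
#7 (-13,-15): internal coord -13 + (-15)·β' = -9.458980; -9.458980 ∉ [-0.9, 0.1) → out
#8 (24,-20): internal coord 24 + (-20)·β' = +28.721360; +28.721360 ∉ [-0.9, 0.1) → out
#9 (6,23): internal coord 6 + (23)·β' = +0.570437; +0.570437 ∉ [-0.9, 0.1) → out

1, 2, 3, 4, 6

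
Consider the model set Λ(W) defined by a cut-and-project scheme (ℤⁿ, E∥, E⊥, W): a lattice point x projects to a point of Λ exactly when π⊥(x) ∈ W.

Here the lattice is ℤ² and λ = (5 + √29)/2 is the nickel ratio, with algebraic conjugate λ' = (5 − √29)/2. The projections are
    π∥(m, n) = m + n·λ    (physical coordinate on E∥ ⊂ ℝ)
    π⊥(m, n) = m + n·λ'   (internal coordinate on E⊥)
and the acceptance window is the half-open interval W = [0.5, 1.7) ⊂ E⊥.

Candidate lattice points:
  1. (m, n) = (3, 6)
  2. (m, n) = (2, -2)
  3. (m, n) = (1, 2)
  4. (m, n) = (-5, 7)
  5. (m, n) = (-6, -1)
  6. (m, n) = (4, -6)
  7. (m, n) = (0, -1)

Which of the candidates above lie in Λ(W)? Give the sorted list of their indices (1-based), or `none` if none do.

3

λ' = (5−√29)/2 ≈ -0.1926.
[1] lift (3,6): star map gives 1.8445; window check 0.5 ≤ 1.8445 < 1.7 is false → out
[2] lift (2,-2): star map gives 2.3852; window check 0.5 ≤ 2.3852 < 1.7 is false → out
[3] lift (1,2): star map gives 0.6148; window check 0.5 ≤ 0.6148 < 1.7 is true → IN Λ
[4] lift (-5,7): star map gives -6.3481; window check 0.5 ≤ -6.3481 < 1.7 is false → out
[5] lift (-6,-1): star map gives -5.8074; window check 0.5 ≤ -5.8074 < 1.7 is false → out
[6] lift (4,-6): star map gives 5.1555; window check 0.5 ≤ 5.1555 < 1.7 is false → out
[7] lift (0,-1): star map gives 0.1926; window check 0.5 ≤ 0.1926 < 1.7 is false → out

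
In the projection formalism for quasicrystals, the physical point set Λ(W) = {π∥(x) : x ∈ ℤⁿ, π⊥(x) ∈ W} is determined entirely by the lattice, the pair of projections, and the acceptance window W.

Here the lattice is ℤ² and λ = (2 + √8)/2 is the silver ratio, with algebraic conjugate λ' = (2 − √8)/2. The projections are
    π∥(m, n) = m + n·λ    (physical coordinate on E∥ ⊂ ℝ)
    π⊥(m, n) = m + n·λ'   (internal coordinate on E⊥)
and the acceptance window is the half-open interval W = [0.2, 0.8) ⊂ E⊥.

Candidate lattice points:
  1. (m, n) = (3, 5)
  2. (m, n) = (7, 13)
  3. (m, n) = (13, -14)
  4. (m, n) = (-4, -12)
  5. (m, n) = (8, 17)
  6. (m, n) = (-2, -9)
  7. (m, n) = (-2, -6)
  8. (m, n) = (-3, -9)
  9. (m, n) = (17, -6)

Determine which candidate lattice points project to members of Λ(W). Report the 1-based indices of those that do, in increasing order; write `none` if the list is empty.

Numerically λ ≈ 2.41421 and λ' = −1/λ ≈ -0.41421.
#1 (3,5): internal coord 3 + (5)·λ' = +0.92893; +0.92893 ∉ [0.2, 0.8) → out
#2 (7,13): internal coord 7 + (13)·λ' = +1.61522; +1.61522 ∉ [0.2, 0.8) → out
#3 (13,-14): internal coord 13 + (-14)·λ' = +18.79899; +18.79899 ∉ [0.2, 0.8) → out
#4 (-4,-12): internal coord -4 + (-12)·λ' = +0.97056; +0.97056 ∉ [0.2, 0.8) → out
#5 (8,17): internal coord 8 + (17)·λ' = +0.95837; +0.95837 ∉ [0.2, 0.8) → out
#6 (-2,-9): internal coord -2 + (-9)·λ' = +1.72792; +1.72792 ∉ [0.2, 0.8) → out
#7 (-2,-6): internal coord -2 + (-6)·λ' = +0.48528; +0.48528 ∈ [0.2, 0.8) → IN Λ
#8 (-3,-9): internal coord -3 + (-9)·λ' = +0.72792; +0.72792 ∈ [0.2, 0.8) → IN Λ
#9 (17,-6): internal coord 17 + (-6)·λ' = +19.48528; +19.48528 ∉ [0.2, 0.8) → out

7, 8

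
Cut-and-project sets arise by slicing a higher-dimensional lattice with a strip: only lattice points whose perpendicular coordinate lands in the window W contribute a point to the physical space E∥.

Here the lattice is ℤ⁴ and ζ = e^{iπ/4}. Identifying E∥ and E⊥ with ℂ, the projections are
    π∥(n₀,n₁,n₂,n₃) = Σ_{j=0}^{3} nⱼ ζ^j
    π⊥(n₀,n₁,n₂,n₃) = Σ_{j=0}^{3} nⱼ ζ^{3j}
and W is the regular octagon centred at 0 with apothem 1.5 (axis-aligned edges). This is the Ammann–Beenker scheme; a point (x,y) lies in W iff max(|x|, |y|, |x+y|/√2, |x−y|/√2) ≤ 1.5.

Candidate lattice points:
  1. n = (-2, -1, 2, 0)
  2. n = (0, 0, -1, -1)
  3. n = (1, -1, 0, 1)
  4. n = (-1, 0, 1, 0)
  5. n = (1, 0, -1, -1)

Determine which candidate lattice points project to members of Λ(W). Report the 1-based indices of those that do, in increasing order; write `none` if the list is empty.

Internal map: ζ^{3j} for j=0..3 gives (1,0), (−√2/2,√2/2), (0,−1), (√2/2,√2/2).
#1 (-2, -1, 2, 0): internal (-1.2929, -2.7071); octagon support 2.8284 vs apothem 1.5 → ∉ W
#2 (0, 0, -1, -1): internal (-0.7071, 0.2929); octagon support 0.7071 vs apothem 1.5 → ∈ W
#3 (1, -1, 0, 1): internal (2.4142, 0.0000); octagon support 2.4142 vs apothem 1.5 → ∉ W
#4 (-1, 0, 1, 0): internal (-1.0000, -1.0000); octagon support 1.4142 vs apothem 1.5 → ∈ W
#5 (1, 0, -1, -1): internal (0.2929, 0.2929); octagon support 0.4142 vs apothem 1.5 → ∈ W

2, 4, 5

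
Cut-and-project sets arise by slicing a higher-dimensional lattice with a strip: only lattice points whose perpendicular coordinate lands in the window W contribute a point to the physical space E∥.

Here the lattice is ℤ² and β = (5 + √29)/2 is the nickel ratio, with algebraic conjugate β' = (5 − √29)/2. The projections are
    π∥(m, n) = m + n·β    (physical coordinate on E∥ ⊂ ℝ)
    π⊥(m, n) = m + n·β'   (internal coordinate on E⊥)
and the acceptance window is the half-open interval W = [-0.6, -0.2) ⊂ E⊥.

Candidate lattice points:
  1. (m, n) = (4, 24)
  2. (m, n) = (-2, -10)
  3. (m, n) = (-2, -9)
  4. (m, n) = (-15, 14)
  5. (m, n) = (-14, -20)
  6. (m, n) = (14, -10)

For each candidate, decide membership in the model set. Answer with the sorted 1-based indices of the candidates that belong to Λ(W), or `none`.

β' = (5−√29)/2 ≈ -0.1926.
[1] lift (4,24): star map gives -0.6220; window check -0.6 ≤ -0.6220 < -0.2 is false → out
[2] lift (-2,-10): star map gives -0.0742; window check -0.6 ≤ -0.0742 < -0.2 is false → out
[3] lift (-2,-9): star map gives -0.2668; window check -0.6 ≤ -0.2668 < -0.2 is true → IN Λ
[4] lift (-15,14): star map gives -17.6962; window check -0.6 ≤ -17.6962 < -0.2 is false → out
[5] lift (-14,-20): star map gives -10.1484; window check -0.6 ≤ -10.1484 < -0.2 is false → out
[6] lift (14,-10): star map gives 15.9258; window check -0.6 ≤ 15.9258 < -0.2 is false → out

3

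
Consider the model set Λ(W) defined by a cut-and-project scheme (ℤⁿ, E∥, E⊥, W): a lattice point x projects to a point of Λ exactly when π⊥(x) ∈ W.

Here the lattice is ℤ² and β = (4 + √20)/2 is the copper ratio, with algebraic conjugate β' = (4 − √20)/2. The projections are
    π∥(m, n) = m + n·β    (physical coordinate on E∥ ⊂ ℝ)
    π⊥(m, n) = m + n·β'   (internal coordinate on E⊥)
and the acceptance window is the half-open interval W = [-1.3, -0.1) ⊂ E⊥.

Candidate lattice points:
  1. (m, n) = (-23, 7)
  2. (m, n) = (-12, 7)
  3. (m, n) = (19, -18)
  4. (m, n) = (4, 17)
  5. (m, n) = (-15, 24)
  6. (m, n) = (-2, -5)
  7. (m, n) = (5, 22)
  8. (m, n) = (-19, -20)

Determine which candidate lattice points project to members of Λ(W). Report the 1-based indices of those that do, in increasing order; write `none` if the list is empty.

6, 7

β' = (4−√20)/2 ≈ -0.23607.
candidate 1: (m,n)=(-23,7) → π∥ = -23+7·β ≈ 6.65248, π⊥ = -23+7·β' ≈ -24.65248 ∉ [-1.3, -0.1) ⇒ out
candidate 2: (m,n)=(-12,7) → π∥ = -12+7·β ≈ 17.65248, π⊥ = -12+7·β' ≈ -13.65248 ∉ [-1.3, -0.1) ⇒ out
candidate 3: (m,n)=(19,-18) → π∥ = 19-18·β ≈ -57.24922, π⊥ = 19-18·β' ≈ 23.24922 ∉ [-1.3, -0.1) ⇒ out
candidate 4: (m,n)=(4,17) → π∥ = 4+17·β ≈ 76.01316, π⊥ = 4+17·β' ≈ -0.01316 ∉ [-1.3, -0.1) ⇒ out
candidate 5: (m,n)=(-15,24) → π∥ = -15+24·β ≈ 86.66563, π⊥ = -15+24·β' ≈ -20.66563 ∉ [-1.3, -0.1) ⇒ out
candidate 6: (m,n)=(-2,-5) → π∥ = -2-5·β ≈ -23.18034, π⊥ = -2-5·β' ≈ -0.81966 ∈ [-1.3, -0.1) ⇒ IN Λ
candidate 7: (m,n)=(5,22) → π∥ = 5+22·β ≈ 98.19350, π⊥ = 5+22·β' ≈ -0.19350 ∈ [-1.3, -0.1) ⇒ IN Λ
candidate 8: (m,n)=(-19,-20) → π∥ = -19-20·β ≈ -103.72136, π⊥ = -19-20·β' ≈ -14.27864 ∉ [-1.3, -0.1) ⇒ out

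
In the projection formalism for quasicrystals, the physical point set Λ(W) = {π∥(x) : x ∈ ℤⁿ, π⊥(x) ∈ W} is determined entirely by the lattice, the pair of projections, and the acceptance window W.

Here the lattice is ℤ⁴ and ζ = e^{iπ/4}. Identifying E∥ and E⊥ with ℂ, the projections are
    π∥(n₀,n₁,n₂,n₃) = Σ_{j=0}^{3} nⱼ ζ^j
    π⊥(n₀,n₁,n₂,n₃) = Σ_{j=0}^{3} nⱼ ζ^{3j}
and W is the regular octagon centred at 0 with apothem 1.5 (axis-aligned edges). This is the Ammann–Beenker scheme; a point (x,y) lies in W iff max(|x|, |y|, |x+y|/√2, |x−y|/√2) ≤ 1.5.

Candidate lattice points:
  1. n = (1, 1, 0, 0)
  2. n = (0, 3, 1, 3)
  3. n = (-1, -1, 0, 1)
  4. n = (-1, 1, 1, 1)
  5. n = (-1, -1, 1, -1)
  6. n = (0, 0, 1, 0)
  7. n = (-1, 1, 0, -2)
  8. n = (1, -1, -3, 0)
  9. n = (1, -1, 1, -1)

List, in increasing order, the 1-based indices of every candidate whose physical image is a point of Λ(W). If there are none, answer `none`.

π⊥(n) = n₀ + n₁ζ³ + n₂ζ⁶ + n₃ζ⁹ where ζ = e^{iπ/4}.
#1 (1, 1, 0, 0): internal (0.292893, 0.707107); octagon support 0.707107 vs apothem 1.5 → ∈ W
#2 (0, 3, 1, 3): internal (0.000000, 3.242641); octagon support 3.242641 vs apothem 1.5 → ∉ W
#3 (-1, -1, 0, 1): internal (0.414214, 0.000000); octagon support 0.414214 vs apothem 1.5 → ∈ W
#4 (-1, 1, 1, 1): internal (-1.000000, 0.414214); octagon support 1.000000 vs apothem 1.5 → ∈ W
#5 (-1, -1, 1, -1): internal (-1.000000, -2.414214); octagon support 2.414214 vs apothem 1.5 → ∉ W
#6 (0, 0, 1, 0): internal (0.000000, -1.000000); octagon support 1.000000 vs apothem 1.5 → ∈ W
#7 (-1, 1, 0, -2): internal (-3.121320, -0.707107); octagon support 3.121320 vs apothem 1.5 → ∉ W
#8 (1, -1, -3, 0): internal (1.707107, 2.292893); octagon support 2.828427 vs apothem 1.5 → ∉ W
#9 (1, -1, 1, -1): internal (1.000000, -2.414214); octagon support 2.414214 vs apothem 1.5 → ∉ W

1, 3, 4, 6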